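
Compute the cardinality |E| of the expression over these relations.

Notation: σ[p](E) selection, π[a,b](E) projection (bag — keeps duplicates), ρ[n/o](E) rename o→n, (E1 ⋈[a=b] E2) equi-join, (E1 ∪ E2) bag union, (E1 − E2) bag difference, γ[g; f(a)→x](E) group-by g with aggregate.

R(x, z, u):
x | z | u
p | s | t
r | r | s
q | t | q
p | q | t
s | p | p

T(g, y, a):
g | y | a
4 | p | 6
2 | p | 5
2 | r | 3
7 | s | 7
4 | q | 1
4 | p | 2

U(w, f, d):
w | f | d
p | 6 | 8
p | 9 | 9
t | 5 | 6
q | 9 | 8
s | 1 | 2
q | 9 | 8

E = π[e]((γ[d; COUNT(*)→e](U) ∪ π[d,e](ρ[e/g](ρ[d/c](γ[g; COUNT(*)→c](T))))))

Subexpression sizes:
  U → 6
  γ[d; COUNT(*)→e](U) → 4
  T → 6
  γ[g; COUNT(*)→c](T) → 3
  ρ[d/c](γ[g; COUNT(*)→c](T)) → 3
  ρ[e/g](ρ[d/c](γ[g; COUNT(*)→c](T))) → 3
  π[d,e](ρ[e/g](ρ[d/c](γ[g; COUNT(*)→c](T)))) → 3
  (γ[d; COUNT(*)→e](U) ∪ π[d,e](ρ[e/g](ρ[d/c](γ[g; COUNT(*)→c](T))))) → 7
  π[e]((γ[d; COUNT(*)→e](U) ∪ π[d,e](ρ[e/g](ρ[d/c](γ[g; COUNT(*)→c](T)))))) → 7

|E| = 7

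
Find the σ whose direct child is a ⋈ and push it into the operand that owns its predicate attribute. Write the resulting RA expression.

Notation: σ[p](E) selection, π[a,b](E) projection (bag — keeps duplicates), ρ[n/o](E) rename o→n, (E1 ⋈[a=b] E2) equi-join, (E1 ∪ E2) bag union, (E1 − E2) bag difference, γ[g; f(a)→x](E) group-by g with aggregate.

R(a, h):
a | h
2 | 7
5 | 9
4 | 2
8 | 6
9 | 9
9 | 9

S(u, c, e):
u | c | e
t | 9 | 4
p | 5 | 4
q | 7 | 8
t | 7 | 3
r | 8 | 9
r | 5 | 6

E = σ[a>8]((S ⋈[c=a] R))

σ filters on a, owned by the right side.
E' = (S ⋈[c=a] σ[a>8](R))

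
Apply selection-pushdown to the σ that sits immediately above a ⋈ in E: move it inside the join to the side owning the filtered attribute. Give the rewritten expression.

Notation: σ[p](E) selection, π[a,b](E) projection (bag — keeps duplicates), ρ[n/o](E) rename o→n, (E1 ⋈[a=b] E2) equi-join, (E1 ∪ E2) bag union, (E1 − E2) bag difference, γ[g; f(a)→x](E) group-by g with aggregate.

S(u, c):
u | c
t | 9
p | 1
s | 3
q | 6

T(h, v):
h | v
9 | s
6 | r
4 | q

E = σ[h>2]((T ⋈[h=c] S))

σ filters on h, owned by the left side.
E' = (σ[h>2](T) ⋈[h=c] S)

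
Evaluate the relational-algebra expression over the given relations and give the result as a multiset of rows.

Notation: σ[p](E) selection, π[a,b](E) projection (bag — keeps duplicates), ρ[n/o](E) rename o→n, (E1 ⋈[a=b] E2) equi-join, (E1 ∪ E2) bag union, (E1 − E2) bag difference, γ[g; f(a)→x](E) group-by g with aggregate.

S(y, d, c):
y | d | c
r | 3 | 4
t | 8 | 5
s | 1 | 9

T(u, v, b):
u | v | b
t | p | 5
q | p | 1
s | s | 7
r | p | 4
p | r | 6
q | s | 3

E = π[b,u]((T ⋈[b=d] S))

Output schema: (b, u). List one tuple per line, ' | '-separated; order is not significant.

Stepwise |·|:
  T → 6
  S → 3
  (T ⋈[b=d] S) → 2
  π[b,u]((T ⋈[b=d] S)) → 2

== RESULT ==
b | u
1 | q
3 | q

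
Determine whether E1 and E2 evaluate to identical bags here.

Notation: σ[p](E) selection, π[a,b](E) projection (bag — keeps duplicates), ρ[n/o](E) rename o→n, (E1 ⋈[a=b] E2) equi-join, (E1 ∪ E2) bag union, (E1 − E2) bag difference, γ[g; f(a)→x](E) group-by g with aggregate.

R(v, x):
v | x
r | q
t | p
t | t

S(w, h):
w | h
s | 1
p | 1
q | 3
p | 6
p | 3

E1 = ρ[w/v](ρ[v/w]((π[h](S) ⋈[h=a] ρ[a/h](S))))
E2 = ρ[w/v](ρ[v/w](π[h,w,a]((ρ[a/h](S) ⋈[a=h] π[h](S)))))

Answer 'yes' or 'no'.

E1 per-node cardinality:
  S → 5
  π[h](S) → 5
  S → 5
  ρ[a/h](S) → 5
  (π[h](S) ⋈[h=a] ρ[a/h](S)) → 9
  ρ[v/w]((π[h](S) ⋈[h=a] ρ[a/h](S))) → 9
  ρ[w/v](ρ[v/w]((π[h](S) ⋈[h=a] ρ[a/h](S)))) → 9
E2 per-node cardinality:
  S → 5
  ρ[a/h](S) → 5
  S → 5
  π[h](S) → 5
  (ρ[a/h](S) ⋈[a=h] π[h](S)) → 9
  π[h,w,a]((ρ[a/h](S) ⋈[a=h] π[h](S))) → 9
  ρ[v/w](π[h,w,a]((ρ[a/h](S) ⋈[a=h] π[h](S)))) → 9
  ρ[w/v](ρ[v/w](π[h,w,a]((ρ[a/h](S) ⋈[a=h] π[h](S))))) → 9

E1 and E2 produce the same multiset:
h | w | a
1 | p | 1
1 | p | 1
1 | s | 1
1 | s | 1
3 | p | 3
3 | p | 3
3 | q | 3
3 | q | 3
6 | p | 6

yes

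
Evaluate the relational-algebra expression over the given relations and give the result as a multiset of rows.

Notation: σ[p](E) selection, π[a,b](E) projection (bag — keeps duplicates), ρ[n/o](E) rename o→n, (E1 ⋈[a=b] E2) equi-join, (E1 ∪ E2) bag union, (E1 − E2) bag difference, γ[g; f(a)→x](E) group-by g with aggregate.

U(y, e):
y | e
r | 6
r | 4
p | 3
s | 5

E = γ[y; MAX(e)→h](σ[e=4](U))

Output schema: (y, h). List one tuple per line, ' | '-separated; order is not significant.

Per-node cardinality:
  U → 4
  σ[e=4](U) → 1
  γ[y; MAX(e)→h](σ[e=4](U)) → 1

== RESULT ==
y | h
r | 4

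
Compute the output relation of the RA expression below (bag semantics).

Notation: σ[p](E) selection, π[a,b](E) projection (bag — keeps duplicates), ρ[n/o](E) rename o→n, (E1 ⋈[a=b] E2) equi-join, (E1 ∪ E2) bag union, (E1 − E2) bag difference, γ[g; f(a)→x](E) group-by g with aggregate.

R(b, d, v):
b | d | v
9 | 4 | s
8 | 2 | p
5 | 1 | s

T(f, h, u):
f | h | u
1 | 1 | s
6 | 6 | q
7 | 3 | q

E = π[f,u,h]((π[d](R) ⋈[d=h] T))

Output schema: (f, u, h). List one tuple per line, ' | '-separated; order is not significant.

Row counts bottom-up:
  R → 3
  π[d](R) → 3
  T → 3
  (π[d](R) ⋈[d=h] T) → 1
  π[f,u,h]((π[d](R) ⋈[d=h] T)) → 1

== RESULT ==
f | u | h
1 | s | 1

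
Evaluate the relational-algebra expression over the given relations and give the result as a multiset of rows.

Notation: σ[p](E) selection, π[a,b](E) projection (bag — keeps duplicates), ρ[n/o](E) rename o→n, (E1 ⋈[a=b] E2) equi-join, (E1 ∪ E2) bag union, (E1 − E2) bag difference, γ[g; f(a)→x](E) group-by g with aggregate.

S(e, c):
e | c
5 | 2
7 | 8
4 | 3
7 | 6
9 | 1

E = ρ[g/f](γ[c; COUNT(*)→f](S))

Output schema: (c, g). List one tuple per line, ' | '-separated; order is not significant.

Subexpression sizes:
  S → 5
  γ[c; COUNT(*)→f](S) → 5
  ρ[g/f](γ[c; COUNT(*)→f](S)) → 5

== RESULT ==
c | g
1 | 1
2 | 1
3 | 1
6 | 1
8 | 1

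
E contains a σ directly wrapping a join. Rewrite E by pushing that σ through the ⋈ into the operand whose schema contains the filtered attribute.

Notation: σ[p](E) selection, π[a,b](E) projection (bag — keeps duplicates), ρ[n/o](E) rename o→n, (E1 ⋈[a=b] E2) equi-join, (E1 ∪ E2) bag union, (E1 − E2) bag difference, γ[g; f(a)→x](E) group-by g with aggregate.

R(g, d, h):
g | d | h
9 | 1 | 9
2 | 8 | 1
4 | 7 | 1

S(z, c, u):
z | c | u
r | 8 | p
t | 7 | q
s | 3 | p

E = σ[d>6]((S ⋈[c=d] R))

σ filters on d, owned by the right side.
E' = (S ⋈[c=d] σ[d>6](R))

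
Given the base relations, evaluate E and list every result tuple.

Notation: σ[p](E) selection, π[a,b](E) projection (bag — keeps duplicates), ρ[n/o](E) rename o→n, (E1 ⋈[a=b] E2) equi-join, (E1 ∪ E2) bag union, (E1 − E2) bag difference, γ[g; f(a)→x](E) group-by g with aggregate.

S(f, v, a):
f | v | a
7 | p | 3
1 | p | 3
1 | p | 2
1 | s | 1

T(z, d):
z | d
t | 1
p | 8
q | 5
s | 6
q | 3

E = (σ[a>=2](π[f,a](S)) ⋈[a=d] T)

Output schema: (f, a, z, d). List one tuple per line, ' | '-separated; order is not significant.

Stepwise |·|:
  S → 4
  π[f,a](S) → 4
  σ[a>=2](π[f,a](S)) → 3
  T → 5
  (σ[a>=2](π[f,a](S)) ⋈[a=d] T) → 2

== RESULT ==
f | a | z | d
1 | 3 | q | 3
7 | 3 | q | 3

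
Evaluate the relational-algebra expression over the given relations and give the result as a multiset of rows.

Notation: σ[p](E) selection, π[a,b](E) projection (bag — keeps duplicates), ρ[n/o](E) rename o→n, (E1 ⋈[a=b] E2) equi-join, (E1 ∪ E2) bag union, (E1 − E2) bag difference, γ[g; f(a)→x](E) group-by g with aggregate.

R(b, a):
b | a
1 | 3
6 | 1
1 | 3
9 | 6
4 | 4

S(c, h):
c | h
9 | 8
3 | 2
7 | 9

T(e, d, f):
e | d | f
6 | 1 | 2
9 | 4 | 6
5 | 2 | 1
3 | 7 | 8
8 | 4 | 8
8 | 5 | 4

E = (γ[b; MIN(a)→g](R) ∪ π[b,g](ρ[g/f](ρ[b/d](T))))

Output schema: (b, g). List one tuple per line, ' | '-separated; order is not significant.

Row counts bottom-up:
  R → 5
  γ[b; MIN(a)→g](R) → 4
  T → 6
  ρ[b/d](T) → 6
  ρ[g/f](ρ[b/d](T)) → 6
  π[b,g](ρ[g/f](ρ[b/d](T))) → 6
  (γ[b; MIN(a)→g](R) ∪ π[b,g](ρ[g/f](ρ[b/d](T)))) → 10

== RESULT ==
b | g
1 | 2
1 | 3
2 | 1
4 | 4
4 | 6
4 | 8
5 | 4
6 | 1
7 | 8
9 | 6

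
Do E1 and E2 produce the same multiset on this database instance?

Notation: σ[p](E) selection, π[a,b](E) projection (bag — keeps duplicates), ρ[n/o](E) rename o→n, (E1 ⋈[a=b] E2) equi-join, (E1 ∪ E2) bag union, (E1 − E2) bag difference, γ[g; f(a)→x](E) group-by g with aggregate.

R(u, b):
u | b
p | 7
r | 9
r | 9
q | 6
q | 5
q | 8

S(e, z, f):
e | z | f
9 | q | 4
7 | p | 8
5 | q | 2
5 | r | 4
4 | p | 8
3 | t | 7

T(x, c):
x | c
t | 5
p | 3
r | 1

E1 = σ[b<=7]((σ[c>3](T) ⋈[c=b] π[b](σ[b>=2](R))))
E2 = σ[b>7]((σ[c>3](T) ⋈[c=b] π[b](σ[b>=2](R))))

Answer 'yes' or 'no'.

E1 per-node cardinality:
  T → 3
  σ[c>3](T) → 1
  R → 6
  σ[b>=2](R) → 6
  π[b](σ[b>=2](R)) → 6
  (σ[c>3](T) ⋈[c=b] π[b](σ[b>=2](R))) → 1
  σ[b<=7]((σ[c>3](T) ⋈[c=b] π[b](σ[b>=2](R)))) → 1
E2 per-node cardinality:
  T → 3
  σ[c>3](T) → 1
  R → 6
  σ[b>=2](R) → 6
  π[b](σ[b>=2](R)) → 6
  (σ[c>3](T) ⋈[c=b] π[b](σ[b>=2](R))) → 1
  σ[b>7]((σ[c>3](T) ⋈[c=b] π[b](σ[b>=2](R)))) → 0

E1 result:
x | c | b
t | 5 | 5
E2 result:
x | c | b
(0 rows)
Witness: ('t', 5, 5) appears 1× in E1 but 0× in E2.

no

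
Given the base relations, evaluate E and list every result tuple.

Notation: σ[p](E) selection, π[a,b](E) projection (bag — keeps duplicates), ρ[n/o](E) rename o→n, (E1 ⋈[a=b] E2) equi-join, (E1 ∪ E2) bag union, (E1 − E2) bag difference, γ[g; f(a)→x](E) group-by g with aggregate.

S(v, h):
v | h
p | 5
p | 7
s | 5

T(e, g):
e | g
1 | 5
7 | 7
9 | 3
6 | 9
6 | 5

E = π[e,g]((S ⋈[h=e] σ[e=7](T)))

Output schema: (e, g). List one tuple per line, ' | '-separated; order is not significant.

Stepwise |·|:
  S → 3
  T → 5
  σ[e=7](T) → 1
  (S ⋈[h=e] σ[e=7](T)) → 1
  π[e,g]((S ⋈[h=e] σ[e=7](T))) → 1

== RESULT ==
e | g
7 | 7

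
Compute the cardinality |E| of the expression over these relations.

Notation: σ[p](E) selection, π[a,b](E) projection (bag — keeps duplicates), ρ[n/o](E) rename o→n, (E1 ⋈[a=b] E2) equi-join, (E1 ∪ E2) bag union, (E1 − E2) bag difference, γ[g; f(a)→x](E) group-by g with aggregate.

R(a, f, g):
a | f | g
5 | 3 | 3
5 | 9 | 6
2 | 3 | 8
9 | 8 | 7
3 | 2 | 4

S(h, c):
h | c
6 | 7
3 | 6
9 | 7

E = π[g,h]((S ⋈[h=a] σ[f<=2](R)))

Per-node cardinality:
  S → 3
  R → 5
  σ[f<=2](R) → 1
  (S ⋈[h=a] σ[f<=2](R)) → 1
  π[g,h]((S ⋈[h=a] σ[f<=2](R))) → 1

|E| = 1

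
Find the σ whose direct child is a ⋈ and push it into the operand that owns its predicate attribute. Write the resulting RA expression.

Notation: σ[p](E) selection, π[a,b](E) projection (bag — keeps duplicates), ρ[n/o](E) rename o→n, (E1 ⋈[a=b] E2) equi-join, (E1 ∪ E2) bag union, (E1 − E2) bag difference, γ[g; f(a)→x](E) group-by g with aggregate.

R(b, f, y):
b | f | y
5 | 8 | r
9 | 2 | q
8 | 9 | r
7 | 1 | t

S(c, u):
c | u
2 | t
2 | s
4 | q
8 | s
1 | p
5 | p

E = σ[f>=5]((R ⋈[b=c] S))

σ filters on f, owned by the left side.
E' = (σ[f>=5](R) ⋈[b=c] S)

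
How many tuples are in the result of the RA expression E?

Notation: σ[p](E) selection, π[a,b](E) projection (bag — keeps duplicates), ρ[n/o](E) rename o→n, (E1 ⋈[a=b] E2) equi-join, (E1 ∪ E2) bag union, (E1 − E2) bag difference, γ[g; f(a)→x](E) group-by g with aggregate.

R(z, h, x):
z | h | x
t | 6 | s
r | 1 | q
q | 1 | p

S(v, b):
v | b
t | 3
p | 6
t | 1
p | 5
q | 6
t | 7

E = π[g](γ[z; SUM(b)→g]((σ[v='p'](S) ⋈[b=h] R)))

Subexpression sizes:
  S → 6
  σ[v='p'](S) → 2
  R → 3
  (σ[v='p'](S) ⋈[b=h] R) → 1
  γ[z; SUM(b)→g]((σ[v='p'](S) ⋈[b=h] R)) → 1
  π[g](γ[z; SUM(b)→g]((σ[v='p'](S) ⋈[b=h] R))) → 1

|E| = 1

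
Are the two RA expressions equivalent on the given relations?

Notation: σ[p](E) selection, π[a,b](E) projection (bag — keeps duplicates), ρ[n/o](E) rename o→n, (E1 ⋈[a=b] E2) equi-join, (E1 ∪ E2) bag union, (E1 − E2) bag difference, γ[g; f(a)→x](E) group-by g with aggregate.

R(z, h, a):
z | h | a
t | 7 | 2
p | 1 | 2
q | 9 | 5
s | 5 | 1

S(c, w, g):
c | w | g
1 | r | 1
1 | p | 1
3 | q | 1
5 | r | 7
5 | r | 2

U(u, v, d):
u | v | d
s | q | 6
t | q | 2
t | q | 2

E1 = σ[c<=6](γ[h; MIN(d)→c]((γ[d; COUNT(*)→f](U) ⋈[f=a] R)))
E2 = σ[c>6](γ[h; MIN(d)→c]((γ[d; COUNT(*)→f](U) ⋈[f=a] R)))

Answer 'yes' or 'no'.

E1 per-node cardinality:
  U → 3
  γ[d; COUNT(*)→f](U) → 2
  R → 4
  (γ[d; COUNT(*)→f](U) ⋈[f=a] R) → 3
  γ[h; MIN(d)→c]((γ[d; COUNT(*)→f](U) ⋈[f=a] R)) → 3
  σ[c<=6](γ[h; MIN(d)→c]((γ[d; COUNT(*)→f](U) ⋈[f=a] R))) → 3
E2 per-node cardinality:
  U → 3
  γ[d; COUNT(*)→f](U) → 2
  R → 4
  (γ[d; COUNT(*)→f](U) ⋈[f=a] R) → 3
  γ[h; MIN(d)→c]((γ[d; COUNT(*)→f](U) ⋈[f=a] R)) → 3
  σ[c>6](γ[h; MIN(d)→c]((γ[d; COUNT(*)→f](U) ⋈[f=a] R))) → 0

E1 result:
h | c
1 | 2
5 | 6
7 | 2
E2 result:
h | c
(0 rows)
Witness: (1, 2) appears 1× in E1 but 0× in E2.

no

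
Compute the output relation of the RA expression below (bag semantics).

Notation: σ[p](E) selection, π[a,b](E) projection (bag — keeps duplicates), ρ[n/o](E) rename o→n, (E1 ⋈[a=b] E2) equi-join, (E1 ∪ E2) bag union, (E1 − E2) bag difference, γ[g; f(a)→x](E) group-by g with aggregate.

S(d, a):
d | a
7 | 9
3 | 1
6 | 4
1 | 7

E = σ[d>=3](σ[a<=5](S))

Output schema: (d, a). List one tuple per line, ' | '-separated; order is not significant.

Row counts bottom-up:
  S → 4
  σ[a<=5](S) → 2
  σ[d>=3](σ[a<=5](S)) → 2

== RESULT ==
d | a
3 | 1
6 | 4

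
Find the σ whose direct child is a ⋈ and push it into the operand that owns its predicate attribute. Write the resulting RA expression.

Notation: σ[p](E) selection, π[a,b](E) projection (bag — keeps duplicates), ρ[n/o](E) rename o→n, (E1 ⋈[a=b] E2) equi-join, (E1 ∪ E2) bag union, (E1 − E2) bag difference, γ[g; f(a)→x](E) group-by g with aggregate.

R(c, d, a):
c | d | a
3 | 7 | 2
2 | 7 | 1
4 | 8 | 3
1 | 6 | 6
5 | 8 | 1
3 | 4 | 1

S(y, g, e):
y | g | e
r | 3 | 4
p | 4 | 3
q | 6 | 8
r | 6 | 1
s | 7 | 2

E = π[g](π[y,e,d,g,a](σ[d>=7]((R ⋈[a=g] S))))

σ filters on d, owned by the left side.
E' = π[g](π[y,e,d,g,a]((σ[d>=7](R) ⋈[a=g] S)))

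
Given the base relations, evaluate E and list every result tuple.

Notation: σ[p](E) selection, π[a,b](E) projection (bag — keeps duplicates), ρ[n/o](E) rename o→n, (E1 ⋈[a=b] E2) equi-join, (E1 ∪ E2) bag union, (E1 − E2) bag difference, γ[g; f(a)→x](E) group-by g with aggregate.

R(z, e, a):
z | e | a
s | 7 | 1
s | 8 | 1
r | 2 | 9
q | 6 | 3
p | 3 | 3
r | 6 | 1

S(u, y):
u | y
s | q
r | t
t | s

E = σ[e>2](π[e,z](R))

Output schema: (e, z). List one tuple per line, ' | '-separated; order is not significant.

Per-node cardinality:
  R → 6
  π[e,z](R) → 6
  σ[e>2](π[e,z](R)) → 5

== RESULT ==
e | z
3 | p
6 | q
6 | r
7 | s
8 | s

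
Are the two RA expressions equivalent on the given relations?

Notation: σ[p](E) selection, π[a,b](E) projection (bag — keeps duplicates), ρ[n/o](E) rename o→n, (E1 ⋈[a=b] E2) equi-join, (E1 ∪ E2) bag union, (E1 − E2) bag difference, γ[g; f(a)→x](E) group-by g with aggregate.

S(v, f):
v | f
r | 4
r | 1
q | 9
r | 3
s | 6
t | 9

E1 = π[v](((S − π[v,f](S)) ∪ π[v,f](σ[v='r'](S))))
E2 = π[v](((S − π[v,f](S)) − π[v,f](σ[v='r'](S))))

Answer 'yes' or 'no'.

E1 stepwise |·|:
  S → 6
  S → 6
  π[v,f](S) → 6
  (S − π[v,f](S)) → 0
  S → 6
  σ[v='r'](S) → 3
  π[v,f](σ[v='r'](S)) → 3
  ((S − π[v,f](S)) ∪ π[v,f](σ[v='r'](S))) → 3
  π[v](((S − π[v,f](S)) ∪ π[v,f](σ[v='r'](S)))) → 3
E2 stepwise |·|:
  S → 6
  S → 6
  π[v,f](S) → 6
  (S − π[v,f](S)) → 0
  S → 6
  σ[v='r'](S) → 3
  π[v,f](σ[v='r'](S)) → 3
  ((S − π[v,f](S)) − π[v,f](σ[v='r'](S))) → 0
  π[v](((S − π[v,f](S)) − π[v,f](σ[v='r'](S)))) → 0

E1 result:
v
r
r
r
E2 result:
v
(0 rows)
Witness: ('r',) appears 3× in E1 but 0× in E2.

no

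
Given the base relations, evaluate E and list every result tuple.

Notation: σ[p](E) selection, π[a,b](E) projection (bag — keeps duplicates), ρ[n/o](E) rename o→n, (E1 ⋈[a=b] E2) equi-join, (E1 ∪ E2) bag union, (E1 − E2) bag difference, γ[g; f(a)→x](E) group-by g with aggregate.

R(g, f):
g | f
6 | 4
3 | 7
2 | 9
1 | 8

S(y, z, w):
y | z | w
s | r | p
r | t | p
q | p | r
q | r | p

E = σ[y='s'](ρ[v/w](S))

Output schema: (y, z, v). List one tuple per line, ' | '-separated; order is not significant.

Row counts bottom-up:
  S → 4
  ρ[v/w](S) → 4
  σ[y='s'](ρ[v/w](S)) → 1

== RESULT ==
y | z | v
s | r | p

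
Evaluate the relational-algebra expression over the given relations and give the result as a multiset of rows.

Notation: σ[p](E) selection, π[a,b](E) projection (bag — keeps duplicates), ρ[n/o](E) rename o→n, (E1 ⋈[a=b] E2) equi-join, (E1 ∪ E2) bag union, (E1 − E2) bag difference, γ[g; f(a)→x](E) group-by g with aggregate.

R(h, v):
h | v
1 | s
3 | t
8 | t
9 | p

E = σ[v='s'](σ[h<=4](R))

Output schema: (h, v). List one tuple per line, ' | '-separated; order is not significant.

Per-node cardinality:
  R → 4
  σ[h<=4](R) → 2
  σ[v='s'](σ[h<=4](R)) → 1

== RESULT ==
h | v
1 | s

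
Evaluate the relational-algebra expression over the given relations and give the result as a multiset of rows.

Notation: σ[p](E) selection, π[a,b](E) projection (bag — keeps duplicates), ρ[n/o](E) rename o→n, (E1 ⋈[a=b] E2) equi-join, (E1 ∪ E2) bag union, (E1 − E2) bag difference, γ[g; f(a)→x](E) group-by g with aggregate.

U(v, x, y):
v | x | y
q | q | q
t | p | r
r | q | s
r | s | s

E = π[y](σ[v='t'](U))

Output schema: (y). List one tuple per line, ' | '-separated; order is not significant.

Row counts bottom-up:
  U → 4
  σ[v='t'](U) → 1
  π[y](σ[v='t'](U)) → 1

== RESULT ==
y
r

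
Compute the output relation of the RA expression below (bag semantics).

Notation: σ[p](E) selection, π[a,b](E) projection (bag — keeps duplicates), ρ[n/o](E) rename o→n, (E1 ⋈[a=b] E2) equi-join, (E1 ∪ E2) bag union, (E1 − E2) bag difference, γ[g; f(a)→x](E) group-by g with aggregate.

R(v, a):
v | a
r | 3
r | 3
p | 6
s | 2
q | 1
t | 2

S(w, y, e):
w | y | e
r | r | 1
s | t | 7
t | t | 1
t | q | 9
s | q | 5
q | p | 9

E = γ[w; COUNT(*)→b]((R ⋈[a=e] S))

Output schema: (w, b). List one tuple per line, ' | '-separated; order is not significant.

Subexpression sizes:
  R → 6
  S → 6
  (R ⋈[a=e] S) → 2
  γ[w; COUNT(*)→b]((R ⋈[a=e] S)) → 2

== RESULT ==
w | b
r | 1
t | 1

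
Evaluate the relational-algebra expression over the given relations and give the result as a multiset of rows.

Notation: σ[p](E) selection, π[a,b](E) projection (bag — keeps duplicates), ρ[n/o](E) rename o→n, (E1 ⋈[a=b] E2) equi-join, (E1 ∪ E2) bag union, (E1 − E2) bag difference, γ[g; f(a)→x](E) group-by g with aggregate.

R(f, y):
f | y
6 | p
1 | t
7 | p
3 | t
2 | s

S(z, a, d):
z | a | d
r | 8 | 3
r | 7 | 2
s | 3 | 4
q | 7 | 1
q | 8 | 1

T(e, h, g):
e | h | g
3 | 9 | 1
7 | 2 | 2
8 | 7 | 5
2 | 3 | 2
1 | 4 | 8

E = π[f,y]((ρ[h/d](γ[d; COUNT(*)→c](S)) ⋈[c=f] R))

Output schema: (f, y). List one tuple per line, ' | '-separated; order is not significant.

Stepwise |·|:
  S → 5
  γ[d; COUNT(*)→c](S) → 4
  ρ[h/d](γ[d; COUNT(*)→c](S)) → 4
  R → 5
  (ρ[h/d](γ[d; COUNT(*)→c](S)) ⋈[c=f] R) → 4
  π[f,y]((ρ[h/d](γ[d; COUNT(*)→c](S)) ⋈[c=f] R)) → 4

== RESULT ==
f | y
1 | t
1 | t
1 | t
2 | s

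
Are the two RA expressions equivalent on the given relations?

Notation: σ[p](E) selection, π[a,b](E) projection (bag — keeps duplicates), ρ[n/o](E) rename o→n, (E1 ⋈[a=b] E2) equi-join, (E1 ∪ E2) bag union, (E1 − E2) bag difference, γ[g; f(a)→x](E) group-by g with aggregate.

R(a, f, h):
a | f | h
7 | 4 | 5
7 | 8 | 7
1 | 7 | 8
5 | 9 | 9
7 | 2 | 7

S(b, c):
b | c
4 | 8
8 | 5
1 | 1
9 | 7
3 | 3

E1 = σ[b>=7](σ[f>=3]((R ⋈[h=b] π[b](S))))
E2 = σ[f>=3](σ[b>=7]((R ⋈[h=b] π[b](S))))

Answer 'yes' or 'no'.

E1 row counts bottom-up:
  R → 5
  S → 5
  π[b](S) → 5
  (R ⋈[h=b] π[b](S)) → 2
  σ[f>=3]((R ⋈[h=b] π[b](S))) → 2
  σ[b>=7](σ[f>=3]((R ⋈[h=b] π[b](S)))) → 2
E2 row counts bottom-up:
  R → 5
  S → 5
  π[b](S) → 5
  (R ⋈[h=b] π[b](S)) → 2
  σ[b>=7]((R ⋈[h=b] π[b](S))) → 2
  σ[f>=3](σ[b>=7]((R ⋈[h=b] π[b](S)))) → 2

E1 and E2 produce the same multiset:
a | f | h | b
1 | 7 | 8 | 8
5 | 9 | 9 | 9

yes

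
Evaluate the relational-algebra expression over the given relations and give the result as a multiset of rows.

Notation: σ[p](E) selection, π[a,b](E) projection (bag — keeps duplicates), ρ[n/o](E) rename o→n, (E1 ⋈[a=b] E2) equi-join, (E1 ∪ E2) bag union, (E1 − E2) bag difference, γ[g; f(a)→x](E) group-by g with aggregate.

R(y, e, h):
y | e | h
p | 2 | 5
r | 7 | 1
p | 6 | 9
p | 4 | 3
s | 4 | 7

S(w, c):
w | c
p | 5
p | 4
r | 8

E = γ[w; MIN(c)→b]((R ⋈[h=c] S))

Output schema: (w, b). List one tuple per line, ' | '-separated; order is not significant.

Stepwise |·|:
  R → 5
  S → 3
  (R ⋈[h=c] S) → 1
  γ[w; MIN(c)→b]((R ⋈[h=c] S)) → 1

== RESULT ==
w | b
p | 5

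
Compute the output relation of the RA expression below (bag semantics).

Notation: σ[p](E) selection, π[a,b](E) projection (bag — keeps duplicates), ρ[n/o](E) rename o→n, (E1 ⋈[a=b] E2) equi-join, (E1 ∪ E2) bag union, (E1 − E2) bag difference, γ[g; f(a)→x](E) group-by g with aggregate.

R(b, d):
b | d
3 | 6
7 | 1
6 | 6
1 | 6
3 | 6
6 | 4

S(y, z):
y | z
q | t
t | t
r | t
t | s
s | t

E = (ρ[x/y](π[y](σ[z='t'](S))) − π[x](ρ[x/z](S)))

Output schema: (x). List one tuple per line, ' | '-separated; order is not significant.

Row counts bottom-up:
  S → 5
  σ[z='t'](S) → 4
  π[y](σ[z='t'](S)) → 4
  ρ[x/y](π[y](σ[z='t'](S))) → 4
  S → 5
  ρ[x/z](S) → 5
  π[x](ρ[x/z](S)) → 5
  (ρ[x/y](π[y](σ[z='t'](S))) − π[x](ρ[x/z](S))) → 2

== RESULT ==
x
q
r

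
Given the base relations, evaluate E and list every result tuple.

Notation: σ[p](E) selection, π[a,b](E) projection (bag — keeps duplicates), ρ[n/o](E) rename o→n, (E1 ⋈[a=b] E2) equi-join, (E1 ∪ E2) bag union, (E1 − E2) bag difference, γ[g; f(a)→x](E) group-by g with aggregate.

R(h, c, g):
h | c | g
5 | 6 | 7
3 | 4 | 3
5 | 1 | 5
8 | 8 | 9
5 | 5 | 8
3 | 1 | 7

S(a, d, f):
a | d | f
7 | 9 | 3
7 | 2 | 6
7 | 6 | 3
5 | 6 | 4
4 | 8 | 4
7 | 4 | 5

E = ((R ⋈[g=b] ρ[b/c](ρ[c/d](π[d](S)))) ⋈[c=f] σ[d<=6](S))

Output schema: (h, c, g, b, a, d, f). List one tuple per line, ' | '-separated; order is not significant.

Stepwise |·|:
  R → 6
  S → 6
  π[d](S) → 6
  ρ[c/d](π[d](S)) → 6
  ρ[b/c](ρ[c/d](π[d](S))) → 6
  (R ⋈[g=b] ρ[b/c](ρ[c/d](π[d](S)))) → 2
  S → 6
  σ[d<=6](S) → 4
  ((R ⋈[g=b] ρ[b/c](ρ[c/d](π[d](S)))) ⋈[c=f] σ[d<=6](S)) → 1

== RESULT ==
h | c | g | b | a | d | f
5 | 5 | 8 | 8 | 7 | 4 | 5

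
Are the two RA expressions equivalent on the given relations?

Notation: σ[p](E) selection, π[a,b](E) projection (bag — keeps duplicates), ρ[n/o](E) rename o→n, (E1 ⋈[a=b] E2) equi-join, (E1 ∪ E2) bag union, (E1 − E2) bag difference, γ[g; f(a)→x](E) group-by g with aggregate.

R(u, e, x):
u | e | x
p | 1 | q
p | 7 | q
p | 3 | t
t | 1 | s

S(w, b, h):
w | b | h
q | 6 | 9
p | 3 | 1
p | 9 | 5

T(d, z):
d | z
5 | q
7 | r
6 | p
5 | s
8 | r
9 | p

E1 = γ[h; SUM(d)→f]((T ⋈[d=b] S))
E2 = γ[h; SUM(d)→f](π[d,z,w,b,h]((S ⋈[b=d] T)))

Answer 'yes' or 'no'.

E1 stepwise |·|:
  T → 6
  S → 3
  (T ⋈[d=b] S) → 2
  γ[h; SUM(d)→f]((T ⋈[d=b] S)) → 2
E2 stepwise |·|:
  S → 3
  T → 6
  (S ⋈[b=d] T) → 2
  π[d,z,w,b,h]((S ⋈[b=d] T)) → 2
  γ[h; SUM(d)→f](π[d,z,w,b,h]((S ⋈[b=d] T))) → 2

E1 and E2 produce the same multiset:
h | f
5 | 9
9 | 6

yes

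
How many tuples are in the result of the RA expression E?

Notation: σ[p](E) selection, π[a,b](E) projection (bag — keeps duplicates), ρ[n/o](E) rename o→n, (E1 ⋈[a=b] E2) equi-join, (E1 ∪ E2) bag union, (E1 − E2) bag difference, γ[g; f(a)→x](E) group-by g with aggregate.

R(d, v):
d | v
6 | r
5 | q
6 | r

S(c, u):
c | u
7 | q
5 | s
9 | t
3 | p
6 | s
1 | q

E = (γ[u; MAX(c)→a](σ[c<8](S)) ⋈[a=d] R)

Per-node cardinality:
  S → 6
  σ[c<8](S) → 5
  γ[u; MAX(c)→a](σ[c<8](S)) → 3
  R → 3
  (γ[u; MAX(c)→a](σ[c<8](S)) ⋈[a=d] R) → 2

|E| = 2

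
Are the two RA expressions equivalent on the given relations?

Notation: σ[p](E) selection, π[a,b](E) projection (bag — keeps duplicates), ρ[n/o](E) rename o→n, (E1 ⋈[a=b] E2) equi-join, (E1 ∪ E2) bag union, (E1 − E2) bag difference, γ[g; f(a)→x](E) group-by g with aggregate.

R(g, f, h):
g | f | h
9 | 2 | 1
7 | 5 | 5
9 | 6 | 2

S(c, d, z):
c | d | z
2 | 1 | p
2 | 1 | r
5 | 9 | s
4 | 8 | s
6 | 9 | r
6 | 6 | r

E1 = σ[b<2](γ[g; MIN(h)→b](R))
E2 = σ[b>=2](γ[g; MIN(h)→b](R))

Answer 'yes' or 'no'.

E1 row counts bottom-up:
  R → 3
  γ[g; MIN(h)→b](R) → 2
  σ[b<2](γ[g; MIN(h)→b](R)) → 1
E2 row counts bottom-up:
  R → 3
  γ[g; MIN(h)→b](R) → 2
  σ[b>=2](γ[g; MIN(h)→b](R)) → 1

E1 result:
g | b
9 | 1
E2 result:
g | b
7 | 5
Witness: (7, 5) appears 0× in E1 but 1× in E2.

no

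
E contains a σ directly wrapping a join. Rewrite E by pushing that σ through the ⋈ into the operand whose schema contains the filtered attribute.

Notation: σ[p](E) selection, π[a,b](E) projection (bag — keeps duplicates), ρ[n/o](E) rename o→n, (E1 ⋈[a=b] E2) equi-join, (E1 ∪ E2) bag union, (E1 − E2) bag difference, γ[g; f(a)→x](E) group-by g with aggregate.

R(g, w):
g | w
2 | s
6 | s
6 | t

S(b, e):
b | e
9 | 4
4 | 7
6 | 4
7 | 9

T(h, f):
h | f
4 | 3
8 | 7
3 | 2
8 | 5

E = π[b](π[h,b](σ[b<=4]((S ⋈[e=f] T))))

σ filters on b, owned by the left side.
E' = π[b](π[h,b]((σ[b<=4](S) ⋈[e=f] T)))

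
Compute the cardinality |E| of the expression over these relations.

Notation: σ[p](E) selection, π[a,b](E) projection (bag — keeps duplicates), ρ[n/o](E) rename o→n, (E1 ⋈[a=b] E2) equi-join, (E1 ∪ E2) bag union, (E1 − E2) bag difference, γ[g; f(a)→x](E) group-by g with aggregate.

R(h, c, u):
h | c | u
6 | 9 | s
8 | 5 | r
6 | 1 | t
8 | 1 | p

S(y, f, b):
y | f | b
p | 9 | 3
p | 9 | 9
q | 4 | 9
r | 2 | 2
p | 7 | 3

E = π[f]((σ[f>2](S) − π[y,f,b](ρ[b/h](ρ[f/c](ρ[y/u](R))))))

Stepwise |·|:
  S → 5
  σ[f>2](S) → 4
  R → 4
  ρ[y/u](R) → 4
  ρ[f/c](ρ[y/u](R)) → 4
  ρ[b/h](ρ[f/c](ρ[y/u](R))) → 4
  π[y,f,b](ρ[b/h](ρ[f/c](ρ[y/u](R)))) → 4
  (σ[f>2](S) − π[y,f,b](ρ[b/h](ρ[f/c](ρ[y/u](R))))) → 4
  π[f]((σ[f>2](S) − π[y,f,b](ρ[b/h](ρ[f/c](ρ[y/u](R)))))) → 4

|E| = 4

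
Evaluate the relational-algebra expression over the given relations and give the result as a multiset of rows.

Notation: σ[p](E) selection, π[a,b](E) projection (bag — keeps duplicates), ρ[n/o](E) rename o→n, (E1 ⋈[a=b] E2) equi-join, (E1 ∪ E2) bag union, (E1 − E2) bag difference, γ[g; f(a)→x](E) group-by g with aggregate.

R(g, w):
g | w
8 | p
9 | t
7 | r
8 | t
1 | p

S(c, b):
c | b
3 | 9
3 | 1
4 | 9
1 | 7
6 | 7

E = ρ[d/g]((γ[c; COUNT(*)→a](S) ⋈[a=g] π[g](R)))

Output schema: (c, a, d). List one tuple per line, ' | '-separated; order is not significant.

Stepwise |·|:
  S → 5
  γ[c; COUNT(*)→a](S) → 4
  R → 5
  π[g](R) → 5
  (γ[c; COUNT(*)→a](S) ⋈[a=g] π[g](R)) → 3
  ρ[d/g]((γ[c; COUNT(*)→a](S) ⋈[a=g] π[g](R))) → 3

== RESULT ==
c | a | d
1 | 1 | 1
4 | 1 | 1
6 | 1 | 1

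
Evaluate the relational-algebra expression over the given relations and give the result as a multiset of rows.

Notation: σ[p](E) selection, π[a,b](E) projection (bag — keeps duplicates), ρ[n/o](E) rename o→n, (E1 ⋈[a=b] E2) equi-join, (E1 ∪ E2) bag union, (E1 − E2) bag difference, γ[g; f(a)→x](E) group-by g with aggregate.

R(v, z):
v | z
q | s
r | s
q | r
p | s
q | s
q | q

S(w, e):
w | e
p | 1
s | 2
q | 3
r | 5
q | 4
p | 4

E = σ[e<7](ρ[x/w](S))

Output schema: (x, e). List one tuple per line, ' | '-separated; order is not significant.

Row counts bottom-up:
  S → 6
  ρ[x/w](S) → 6
  σ[e<7](ρ[x/w](S)) → 6

== RESULT ==
x | e
p | 1
p | 4
q | 3
q | 4
r | 5
s | 2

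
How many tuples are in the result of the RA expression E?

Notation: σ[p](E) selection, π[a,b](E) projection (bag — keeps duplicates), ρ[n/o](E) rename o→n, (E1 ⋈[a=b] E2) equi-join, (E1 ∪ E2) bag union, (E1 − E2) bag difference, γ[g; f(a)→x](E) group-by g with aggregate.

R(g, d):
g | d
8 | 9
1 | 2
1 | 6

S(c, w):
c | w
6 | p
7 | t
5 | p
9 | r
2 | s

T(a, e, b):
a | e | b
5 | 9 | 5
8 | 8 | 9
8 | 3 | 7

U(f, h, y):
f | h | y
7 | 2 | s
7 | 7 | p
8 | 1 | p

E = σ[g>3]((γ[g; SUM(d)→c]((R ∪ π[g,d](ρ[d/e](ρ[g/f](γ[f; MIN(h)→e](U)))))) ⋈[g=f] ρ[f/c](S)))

Row counts bottom-up:
  R → 3
  U → 3
  γ[f; MIN(h)→e](U) → 2
  ρ[g/f](γ[f; MIN(h)→e](U)) → 2
  ρ[d/e](ρ[g/f](γ[f; MIN(h)→e](U))) → 2
  π[g,d](ρ[d/e](ρ[g/f](γ[f; MIN(h)→e](U)))) → 2
  (R ∪ π[g,d](ρ[d/e](ρ[g/f](γ[f; MIN(h)→e](U))))) → 5
  γ[g; SUM(d)→c]((R ∪ π[g,d](ρ[d/e](ρ[g/f](γ[f; MIN(h)→e](U)))))) → 3
  S → 5
  ρ[f/c](S) → 5
  (γ[g; SUM(d)→c]((R ∪ π[g,d](ρ[d/e](ρ[g/f](γ[f; MIN(h)→e](U)))))) ⋈[g=f] ρ[f/c](S)) → 1
  σ[g>3]((γ[g; SUM(d)→c]((R ∪ π[g,d](ρ[d/e](ρ[g/f](γ[f; MIN(h)→e](U)))))) ⋈[g=f] ρ[f/c](S))) → 1

|E| = 1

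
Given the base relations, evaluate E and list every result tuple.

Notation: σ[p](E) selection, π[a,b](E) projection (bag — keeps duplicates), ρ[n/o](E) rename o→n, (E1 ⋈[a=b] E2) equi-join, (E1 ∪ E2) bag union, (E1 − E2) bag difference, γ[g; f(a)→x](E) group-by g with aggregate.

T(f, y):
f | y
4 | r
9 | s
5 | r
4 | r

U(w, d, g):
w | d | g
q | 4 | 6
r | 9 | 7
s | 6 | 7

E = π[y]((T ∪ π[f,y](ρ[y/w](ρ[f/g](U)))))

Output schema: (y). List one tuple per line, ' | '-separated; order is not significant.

Stepwise |·|:
  T → 4
  U → 3
  ρ[f/g](U) → 3
  ρ[y/w](ρ[f/g](U)) → 3
  π[f,y](ρ[y/w](ρ[f/g](U))) → 3
  (T ∪ π[f,y](ρ[y/w](ρ[f/g](U)))) → 7
  π[y]((T ∪ π[f,y](ρ[y/w](ρ[f/g](U))))) → 7

== RESULT ==
y
q
r
r
r
r
s
s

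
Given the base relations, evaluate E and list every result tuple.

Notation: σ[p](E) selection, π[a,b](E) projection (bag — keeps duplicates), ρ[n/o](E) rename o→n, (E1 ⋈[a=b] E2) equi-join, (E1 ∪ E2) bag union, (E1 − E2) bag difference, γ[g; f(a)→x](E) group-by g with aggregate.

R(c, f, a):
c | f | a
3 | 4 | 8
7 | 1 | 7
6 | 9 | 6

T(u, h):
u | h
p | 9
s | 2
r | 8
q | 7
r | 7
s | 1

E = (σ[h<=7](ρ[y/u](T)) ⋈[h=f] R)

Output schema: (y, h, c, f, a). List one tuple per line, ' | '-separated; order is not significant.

Stepwise |·|:
  T → 6
  ρ[y/u](T) → 6
  σ[h<=7](ρ[y/u](T)) → 4
  R → 3
  (σ[h<=7](ρ[y/u](T)) ⋈[h=f] R) → 1

== RESULT ==
y | h | c | f | a
s | 1 | 7 | 1 | 7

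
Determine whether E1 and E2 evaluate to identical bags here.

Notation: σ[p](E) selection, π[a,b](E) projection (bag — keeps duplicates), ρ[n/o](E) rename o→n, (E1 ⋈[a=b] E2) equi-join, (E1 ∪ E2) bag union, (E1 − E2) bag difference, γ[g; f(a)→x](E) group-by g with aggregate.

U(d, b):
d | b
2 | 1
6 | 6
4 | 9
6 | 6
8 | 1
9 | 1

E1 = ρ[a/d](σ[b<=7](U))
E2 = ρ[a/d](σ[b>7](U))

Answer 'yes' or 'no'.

E1 row counts bottom-up:
  U → 6
  σ[b<=7](U) → 5
  ρ[a/d](σ[b<=7](U)) → 5
E2 row counts bottom-up:
  U → 6
  σ[b>7](U) → 1
  ρ[a/d](σ[b>7](U)) → 1

E1 result:
a | b
2 | 1
6 | 6
6 | 6
8 | 1
9 | 1
E2 result:
a | b
4 | 9
Witness: (2, 1) appears 1× in E1 but 0× in E2.

no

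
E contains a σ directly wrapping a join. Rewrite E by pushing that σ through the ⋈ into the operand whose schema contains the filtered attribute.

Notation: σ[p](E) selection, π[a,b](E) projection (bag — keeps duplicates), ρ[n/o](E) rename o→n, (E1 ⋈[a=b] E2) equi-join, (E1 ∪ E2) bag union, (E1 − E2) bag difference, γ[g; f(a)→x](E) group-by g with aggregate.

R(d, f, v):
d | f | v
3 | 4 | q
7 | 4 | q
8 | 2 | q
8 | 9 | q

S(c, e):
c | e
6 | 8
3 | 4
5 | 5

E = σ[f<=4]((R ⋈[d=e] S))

σ filters on f, owned by the left side.
E' = (σ[f<=4](R) ⋈[d=e] S)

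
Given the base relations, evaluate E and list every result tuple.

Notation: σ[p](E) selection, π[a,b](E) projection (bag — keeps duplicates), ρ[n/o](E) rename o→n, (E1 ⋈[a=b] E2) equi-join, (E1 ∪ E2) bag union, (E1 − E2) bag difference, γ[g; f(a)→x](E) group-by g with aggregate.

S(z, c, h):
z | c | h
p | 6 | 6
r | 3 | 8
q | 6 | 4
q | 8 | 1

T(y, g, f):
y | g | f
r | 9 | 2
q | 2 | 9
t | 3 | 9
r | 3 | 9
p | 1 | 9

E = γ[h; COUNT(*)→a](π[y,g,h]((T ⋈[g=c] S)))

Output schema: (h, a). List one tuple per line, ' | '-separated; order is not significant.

Per-node cardinality:
  T → 5
  S → 4
  (T ⋈[g=c] S) → 2
  π[y,g,h]((T ⋈[g=c] S)) → 2
  γ[h; COUNT(*)→a](π[y,g,h]((T ⋈[g=c] S))) → 1

== RESULT ==
h | a
8 | 2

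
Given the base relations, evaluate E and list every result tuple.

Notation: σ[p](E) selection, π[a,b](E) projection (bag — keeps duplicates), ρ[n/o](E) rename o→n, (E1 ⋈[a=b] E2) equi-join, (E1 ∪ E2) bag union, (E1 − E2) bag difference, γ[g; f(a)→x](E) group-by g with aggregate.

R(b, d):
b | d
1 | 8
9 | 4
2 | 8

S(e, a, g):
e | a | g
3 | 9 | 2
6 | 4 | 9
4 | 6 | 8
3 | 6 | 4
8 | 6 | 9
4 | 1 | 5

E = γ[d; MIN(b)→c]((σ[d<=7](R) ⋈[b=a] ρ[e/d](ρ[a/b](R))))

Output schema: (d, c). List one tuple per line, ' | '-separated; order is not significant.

Subexpression sizes:
  R → 3
  σ[d<=7](R) → 1
  R → 3
  ρ[a/b](R) → 3
  ρ[e/d](ρ[a/b](R)) → 3
  (σ[d<=7](R) ⋈[b=a] ρ[e/d](ρ[a/b](R))) → 1
  γ[d; MIN(b)→c]((σ[d<=7](R) ⋈[b=a] ρ[e/d](ρ[a/b](R)))) → 1

== RESULT ==
d | c
4 | 9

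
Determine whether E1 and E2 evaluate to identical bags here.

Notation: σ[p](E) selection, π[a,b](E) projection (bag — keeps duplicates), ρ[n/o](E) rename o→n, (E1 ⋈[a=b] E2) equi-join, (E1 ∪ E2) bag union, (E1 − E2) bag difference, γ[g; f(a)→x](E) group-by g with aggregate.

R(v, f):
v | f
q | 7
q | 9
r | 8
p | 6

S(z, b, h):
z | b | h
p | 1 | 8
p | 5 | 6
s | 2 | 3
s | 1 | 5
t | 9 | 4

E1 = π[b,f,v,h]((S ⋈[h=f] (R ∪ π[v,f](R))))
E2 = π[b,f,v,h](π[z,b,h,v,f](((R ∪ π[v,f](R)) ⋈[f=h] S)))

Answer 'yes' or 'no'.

E1 subexpression sizes:
  S → 5
  R → 4
  R → 4
  π[v,f](R) → 4
  (R ∪ π[v,f](R)) → 8
  (S ⋈[h=f] (R ∪ π[v,f](R))) → 4
  π[b,f,v,h]((S ⋈[h=f] (R ∪ π[v,f](R)))) → 4
E2 subexpression sizes:
  R → 4
  R → 4
  π[v,f](R) → 4
  (R ∪ π[v,f](R)) → 8
  S → 5
  ((R ∪ π[v,f](R)) ⋈[f=h] S) → 4
  π[z,b,h,v,f](((R ∪ π[v,f](R)) ⋈[f=h] S)) → 4
  π[b,f,v,h](π[z,b,h,v,f](((R ∪ π[v,f](R)) ⋈[f=h] S))) → 4

E1 and E2 produce the same multiset:
b | f | v | h
1 | 8 | r | 8
1 | 8 | r | 8
5 | 6 | p | 6
5 | 6 | p | 6

yes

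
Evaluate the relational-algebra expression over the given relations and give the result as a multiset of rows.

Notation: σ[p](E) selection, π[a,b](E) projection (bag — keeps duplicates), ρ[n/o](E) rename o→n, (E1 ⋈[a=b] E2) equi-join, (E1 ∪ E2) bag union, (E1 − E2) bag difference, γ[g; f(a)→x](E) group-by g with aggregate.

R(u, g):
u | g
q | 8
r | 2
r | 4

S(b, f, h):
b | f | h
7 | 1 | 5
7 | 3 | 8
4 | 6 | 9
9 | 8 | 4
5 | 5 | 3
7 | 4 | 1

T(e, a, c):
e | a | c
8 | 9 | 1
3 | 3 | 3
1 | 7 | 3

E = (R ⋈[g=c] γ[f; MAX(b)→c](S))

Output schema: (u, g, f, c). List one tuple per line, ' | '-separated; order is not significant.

Row counts bottom-up:
  R → 3
  S → 6
  γ[f; MAX(b)→c](S) → 6
  (R ⋈[g=c] γ[f; MAX(b)→c](S)) → 1

== RESULT ==
u | g | f | c
r | 4 | 6 | 4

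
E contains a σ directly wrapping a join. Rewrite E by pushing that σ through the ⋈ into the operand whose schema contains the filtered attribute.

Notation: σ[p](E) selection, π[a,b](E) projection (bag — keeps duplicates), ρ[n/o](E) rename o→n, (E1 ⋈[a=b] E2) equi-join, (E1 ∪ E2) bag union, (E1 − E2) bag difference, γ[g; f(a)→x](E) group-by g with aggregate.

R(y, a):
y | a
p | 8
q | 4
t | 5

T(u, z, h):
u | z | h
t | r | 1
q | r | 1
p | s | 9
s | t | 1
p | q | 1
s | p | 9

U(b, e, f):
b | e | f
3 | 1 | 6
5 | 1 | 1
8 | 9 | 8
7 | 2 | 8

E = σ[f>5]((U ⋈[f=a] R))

σ filters on f, owned by the left side.
E' = (σ[f>5](U) ⋈[f=a] R)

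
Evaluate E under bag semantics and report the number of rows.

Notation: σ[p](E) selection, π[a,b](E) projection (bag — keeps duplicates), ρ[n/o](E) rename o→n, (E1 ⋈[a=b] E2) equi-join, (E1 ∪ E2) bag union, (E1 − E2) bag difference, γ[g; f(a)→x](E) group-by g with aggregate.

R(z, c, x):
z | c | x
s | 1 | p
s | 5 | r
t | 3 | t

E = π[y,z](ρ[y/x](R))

Subexpression sizes:
  R → 3
  ρ[y/x](R) → 3
  π[y,z](ρ[y/x](R)) → 3

|E| = 3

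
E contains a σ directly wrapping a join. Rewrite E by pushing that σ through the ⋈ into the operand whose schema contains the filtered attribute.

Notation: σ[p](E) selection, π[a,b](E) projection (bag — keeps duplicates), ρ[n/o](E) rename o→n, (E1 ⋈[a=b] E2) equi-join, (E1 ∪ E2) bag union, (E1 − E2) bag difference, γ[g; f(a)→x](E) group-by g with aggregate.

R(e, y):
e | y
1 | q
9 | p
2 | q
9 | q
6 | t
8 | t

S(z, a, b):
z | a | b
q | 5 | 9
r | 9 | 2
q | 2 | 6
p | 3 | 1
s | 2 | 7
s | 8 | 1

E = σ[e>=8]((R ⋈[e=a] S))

σ filters on e, owned by the left side.
E' = (σ[e>=8](R) ⋈[e=a] S)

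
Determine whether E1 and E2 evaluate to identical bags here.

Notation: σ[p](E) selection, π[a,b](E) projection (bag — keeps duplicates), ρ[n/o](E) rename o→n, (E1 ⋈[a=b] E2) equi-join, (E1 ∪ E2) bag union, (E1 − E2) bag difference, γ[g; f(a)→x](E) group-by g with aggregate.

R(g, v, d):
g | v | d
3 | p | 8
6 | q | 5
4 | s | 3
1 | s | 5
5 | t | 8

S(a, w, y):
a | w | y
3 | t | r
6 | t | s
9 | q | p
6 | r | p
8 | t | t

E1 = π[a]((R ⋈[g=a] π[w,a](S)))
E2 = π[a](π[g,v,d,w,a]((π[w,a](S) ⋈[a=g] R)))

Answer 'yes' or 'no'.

E1 row counts bottom-up:
  R → 5
  S → 5
  π[w,a](S) → 5
  (R ⋈[g=a] π[w,a](S)) → 3
  π[a]((R ⋈[g=a] π[w,a](S))) → 3
E2 row counts bottom-up:
  S → 5
  π[w,a](S) → 5
  R → 5
  (π[w,a](S) ⋈[a=g] R) → 3
  π[g,v,d,w,a]((π[w,a](S) ⋈[a=g] R)) → 3
  π[a](π[g,v,d,w,a]((π[w,a](S) ⋈[a=g] R))) → 3

E1 and E2 produce the same multiset:
a
3
6
6

yes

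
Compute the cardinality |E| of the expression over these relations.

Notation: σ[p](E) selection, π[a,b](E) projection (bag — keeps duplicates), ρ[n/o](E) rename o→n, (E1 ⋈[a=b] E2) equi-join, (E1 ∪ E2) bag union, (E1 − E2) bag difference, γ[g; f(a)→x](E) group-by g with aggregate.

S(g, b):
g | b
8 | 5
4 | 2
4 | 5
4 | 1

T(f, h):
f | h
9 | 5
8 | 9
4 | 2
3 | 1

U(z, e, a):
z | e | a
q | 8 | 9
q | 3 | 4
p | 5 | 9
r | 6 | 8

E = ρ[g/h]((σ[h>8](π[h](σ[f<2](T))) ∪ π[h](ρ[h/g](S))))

Subexpression sizes:
  T → 4
  σ[f<2](T) → 0
  π[h](σ[f<2](T)) → 0
  σ[h>8](π[h](σ[f<2](T))) → 0
  S → 4
  ρ[h/g](S) → 4
  π[h](ρ[h/g](S)) → 4
  (σ[h>8](π[h](σ[f<2](T))) ∪ π[h](ρ[h/g](S))) → 4
  ρ[g/h]((σ[h>8](π[h](σ[f<2](T))) ∪ π[h](ρ[h/g](S)))) → 4

|E| = 4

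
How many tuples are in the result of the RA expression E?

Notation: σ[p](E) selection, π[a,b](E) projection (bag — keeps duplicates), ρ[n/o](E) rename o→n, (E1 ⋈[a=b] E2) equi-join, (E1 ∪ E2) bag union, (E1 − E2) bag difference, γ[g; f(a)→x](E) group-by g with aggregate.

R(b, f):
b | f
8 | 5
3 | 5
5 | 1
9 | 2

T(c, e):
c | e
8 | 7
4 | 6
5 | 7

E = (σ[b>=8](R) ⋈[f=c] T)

Stepwise |·|:
  R → 4
  σ[b>=8](R) → 2
  T → 3
  (σ[b>=8](R) ⋈[f=c] T) → 1

|E| = 1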